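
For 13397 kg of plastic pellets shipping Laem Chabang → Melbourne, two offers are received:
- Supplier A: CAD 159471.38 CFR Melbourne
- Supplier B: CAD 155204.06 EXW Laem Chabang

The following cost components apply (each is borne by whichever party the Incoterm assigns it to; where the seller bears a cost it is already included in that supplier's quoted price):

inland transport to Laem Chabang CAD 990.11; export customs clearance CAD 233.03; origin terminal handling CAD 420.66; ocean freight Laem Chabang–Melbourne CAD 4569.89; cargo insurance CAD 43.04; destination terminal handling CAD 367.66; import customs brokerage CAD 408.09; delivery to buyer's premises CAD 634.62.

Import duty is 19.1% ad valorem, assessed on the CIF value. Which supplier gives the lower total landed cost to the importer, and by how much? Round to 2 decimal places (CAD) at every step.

Supplier A is cheaper by CAD 2318.13

Supplier A (CFR):
CIF value = CFR price + insurance = 159471.38 + 43.04 = 159514.42
Import duty = 159514.42 × 19.1% = 30467.25
Buyer bears (A): 43.04 + 367.66 + 408.09 + 634.62 = 1453.41
Landed cost (A) = invoice 159471.38 + 1453.41 + duty 30467.25 = 191392.04
Supplier B (EXW):
CIF value = EXW price + inland to port + export clearance + origin terminal + freight + insurance = 155204.06 + 990.11 + 233.03 + 420.66 + 4569.89 + 43.04 = 161460.79
Import duty = 161460.79 × 19.1% = 30839.01
Buyer bears (B): 990.11 + 233.03 + 420.66 + 4569.89 + 43.04 + 367.66 + 408.09 + 634.62 = 7667.10
Landed cost (B) = invoice 155204.06 + 7667.10 + duty 30839.01 = 193710.17
Difference = |191392.04 − 193710.17| = 2318.13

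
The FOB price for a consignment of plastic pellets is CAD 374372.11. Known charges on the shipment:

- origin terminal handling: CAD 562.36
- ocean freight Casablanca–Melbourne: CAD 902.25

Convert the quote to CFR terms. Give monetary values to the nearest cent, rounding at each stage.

CFR price: CAD 375274.36

Not relevant to the conversion: origin terminal — on the seller under both FOB and CFR; already in the FOB price and stays in the CFR price.
From FOB to CFR, the seller additionally bears: freight.
CFR price = 374372.11 + 902.25 = 375274.36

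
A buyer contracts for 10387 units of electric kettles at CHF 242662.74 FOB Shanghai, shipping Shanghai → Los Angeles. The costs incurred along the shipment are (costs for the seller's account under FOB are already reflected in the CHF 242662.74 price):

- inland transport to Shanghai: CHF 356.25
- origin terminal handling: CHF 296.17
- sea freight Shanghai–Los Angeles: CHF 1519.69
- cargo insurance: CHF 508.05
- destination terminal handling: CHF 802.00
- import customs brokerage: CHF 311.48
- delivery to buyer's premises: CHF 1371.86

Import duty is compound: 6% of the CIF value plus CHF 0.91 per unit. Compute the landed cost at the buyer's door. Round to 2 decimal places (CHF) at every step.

Total landed cost: CHF 271309.42

FOB: the seller bears costs until goods are on board at the origin port; the buyer bears freight, insurance and all costs thereafter.
Already in the invoice (seller's account under FOB): inland to port, origin terminal — exclude.
CIF value = FOB price + freight + insurance = 242662.74 + 1519.69 + 508.05 = 244690.48
Ad valorem component: 244690.48 × 6% = 14681.43
Specific component: 10387 × 0.91 = 9452.17
Import duty = 14681.43 + 9452.17 = 24133.60
Buyer bears: freight 1519.69 + insurance 508.05 + destination terminal 802.00 + brokerage 311.48 + delivery 1371.86 + duty 24133.60 = 28646.68
Landed cost = invoice 242662.74 + 28646.68 = 271309.42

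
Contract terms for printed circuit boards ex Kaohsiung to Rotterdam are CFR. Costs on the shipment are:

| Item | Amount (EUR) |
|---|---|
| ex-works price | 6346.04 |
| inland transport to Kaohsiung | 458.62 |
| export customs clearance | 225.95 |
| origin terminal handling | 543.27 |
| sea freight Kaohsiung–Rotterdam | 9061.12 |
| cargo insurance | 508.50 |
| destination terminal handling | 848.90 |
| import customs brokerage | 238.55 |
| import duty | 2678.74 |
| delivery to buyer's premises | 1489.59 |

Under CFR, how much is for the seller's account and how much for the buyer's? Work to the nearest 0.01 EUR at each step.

Seller: EUR 16635.00; buyer: EUR 5764.28

CFR: the seller pays costs through ocean freight to the destination port, but not insurance.
Seller's account: goods 6346.04 + inland to port 458.62 + export clearance 225.95 + origin terminal 543.27 + freight 9061.12 = 16635.00
Buyer's account: insurance 508.50 + destination terminal 848.90 + brokerage 238.55 + duty 2678.74 + delivery 1489.59 = 5764.28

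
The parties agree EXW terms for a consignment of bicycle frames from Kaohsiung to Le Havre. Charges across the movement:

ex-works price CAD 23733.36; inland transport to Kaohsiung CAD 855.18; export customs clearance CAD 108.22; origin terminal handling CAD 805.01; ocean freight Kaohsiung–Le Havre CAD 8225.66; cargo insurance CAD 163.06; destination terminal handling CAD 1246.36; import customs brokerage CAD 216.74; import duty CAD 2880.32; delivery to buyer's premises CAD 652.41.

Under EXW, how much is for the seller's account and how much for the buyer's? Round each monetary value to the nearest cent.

EXW: the seller makes goods available at their premises; the buyer bears all onward costs.
Seller's account: goods 23733.36 = 23733.36
Buyer's account: inland to port 855.18 + export clearance 108.22 + origin terminal 805.01 + freight 8225.66 + insurance 163.06 + destination terminal 1246.36 + brokerage 216.74 + duty 2880.32 + delivery 652.41 = 15152.96

Seller: CAD 23733.36; buyer: CAD 15152.96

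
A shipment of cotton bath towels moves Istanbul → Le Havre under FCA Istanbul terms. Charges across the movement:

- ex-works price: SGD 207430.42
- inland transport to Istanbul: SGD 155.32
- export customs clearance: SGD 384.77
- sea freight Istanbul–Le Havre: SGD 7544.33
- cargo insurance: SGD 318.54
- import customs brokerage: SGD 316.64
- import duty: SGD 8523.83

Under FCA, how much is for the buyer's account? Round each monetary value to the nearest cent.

FCA: the seller delivers export-cleared goods to the carrier; the buyer bears costs from that point.
Seller's account: goods 207430.42 + inland to port 155.32 + export clearance 384.77 = 207970.51
Buyer's account: freight 7544.33 + insurance 318.54 + brokerage 316.64 + duty 8523.83 = 16703.34

Buyer's account: SGD 16703.34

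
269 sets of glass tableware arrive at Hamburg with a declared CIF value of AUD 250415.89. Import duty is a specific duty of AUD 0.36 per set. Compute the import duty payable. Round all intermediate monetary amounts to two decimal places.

Import duty: AUD 96.84

Import duty = 269 × 0.36 = 96.84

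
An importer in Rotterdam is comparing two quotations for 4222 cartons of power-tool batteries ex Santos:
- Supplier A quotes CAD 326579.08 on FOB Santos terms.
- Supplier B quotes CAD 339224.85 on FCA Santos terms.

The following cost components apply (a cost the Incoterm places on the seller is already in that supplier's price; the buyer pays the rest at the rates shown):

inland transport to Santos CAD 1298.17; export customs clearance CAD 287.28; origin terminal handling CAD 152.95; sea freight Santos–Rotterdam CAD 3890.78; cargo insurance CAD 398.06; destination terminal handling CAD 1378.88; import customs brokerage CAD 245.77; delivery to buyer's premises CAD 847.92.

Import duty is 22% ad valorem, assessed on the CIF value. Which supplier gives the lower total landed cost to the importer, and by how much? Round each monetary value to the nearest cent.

Supplier A is cheaper by CAD 15614.44

Supplier A (FOB):
CIF value = FOB price + freight + insurance = 326579.08 + 3890.78 + 398.06 = 330867.92
Import duty = 330867.92 × 22% = 72790.94
Buyer bears (A): 3890.78 + 398.06 + 1378.88 + 245.77 + 847.92 = 6761.41
Landed cost (A) = invoice 326579.08 + 6761.41 + duty 72790.94 = 406131.43
Supplier B (FCA):
CIF value = FCA price + origin terminal + freight + insurance = 339224.85 + 152.95 + 3890.78 + 398.06 = 343666.64
Import duty = 343666.64 × 22% = 75606.66
Buyer bears (B): 152.95 + 3890.78 + 398.06 + 1378.88 + 245.77 + 847.92 = 6914.36
Landed cost (B) = invoice 339224.85 + 6914.36 + duty 75606.66 = 421745.87
Difference = |406131.43 − 421745.87| = 15614.44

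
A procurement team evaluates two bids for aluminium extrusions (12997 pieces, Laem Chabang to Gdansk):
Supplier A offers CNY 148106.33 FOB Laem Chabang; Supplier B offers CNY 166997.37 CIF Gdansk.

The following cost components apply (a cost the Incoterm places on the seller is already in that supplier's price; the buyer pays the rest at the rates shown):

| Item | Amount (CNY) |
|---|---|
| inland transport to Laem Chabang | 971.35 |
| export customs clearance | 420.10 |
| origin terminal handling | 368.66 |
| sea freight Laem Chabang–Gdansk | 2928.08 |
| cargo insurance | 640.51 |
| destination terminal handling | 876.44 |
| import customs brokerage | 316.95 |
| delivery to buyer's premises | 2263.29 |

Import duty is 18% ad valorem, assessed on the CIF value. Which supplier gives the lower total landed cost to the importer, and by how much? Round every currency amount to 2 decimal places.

Supplier A is cheaper by CNY 18080.49

Supplier A (FOB):
CIF value = FOB price + freight + insurance = 148106.33 + 2928.08 + 640.51 = 151674.92
Import duty = 151674.92 × 18% = 27301.49
Buyer bears (A): 2928.08 + 640.51 + 876.44 + 316.95 + 2263.29 = 7025.27
Landed cost (A) = invoice 148106.33 + 7025.27 + duty 27301.49 = 182433.09
Supplier B (CIF):
The CIF price already equals the CIF value: 166997.37
Import duty = 166997.37 × 18% = 30059.53
Buyer bears (B): 876.44 + 316.95 + 2263.29 = 3456.68
Landed cost (B) = invoice 166997.37 + 3456.68 + duty 30059.53 = 200513.58
Difference = |182433.09 − 200513.58| = 18080.49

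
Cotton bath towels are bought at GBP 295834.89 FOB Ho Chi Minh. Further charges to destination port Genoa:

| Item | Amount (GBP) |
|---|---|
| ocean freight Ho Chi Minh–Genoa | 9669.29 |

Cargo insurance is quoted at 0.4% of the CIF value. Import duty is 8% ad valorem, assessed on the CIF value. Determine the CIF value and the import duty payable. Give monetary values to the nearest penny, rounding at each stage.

Let C be the CIF value. C = FOB price + freight + 0.4% × C
C − 0.4% × C = 295834.89 + 9669.29
0.996 × C = 305504.18
C = 305504.18 / 0.996 = 306731.10
Insurance premium = 0.4% × 306731.10 = 1226.92
Import duty = 306731.10 × 8% = 24538.49

CIF value: GBP 306731.10; import duty: GBP 24538.49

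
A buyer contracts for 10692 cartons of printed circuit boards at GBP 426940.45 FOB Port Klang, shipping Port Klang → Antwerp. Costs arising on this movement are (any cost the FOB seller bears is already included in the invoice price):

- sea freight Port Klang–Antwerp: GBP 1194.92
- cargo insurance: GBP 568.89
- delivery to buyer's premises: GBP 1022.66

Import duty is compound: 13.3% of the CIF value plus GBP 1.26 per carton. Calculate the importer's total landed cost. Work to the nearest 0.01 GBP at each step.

FOB: the seller bears costs until goods are on board at the origin port; the buyer bears freight, insurance and all costs thereafter.
CIF value = FOB price + freight + insurance = 426940.45 + 1194.92 + 568.89 = 428704.26
Ad valorem component: 428704.26 × 13.3% = 57017.67
Specific component: 10692 × 1.26 = 13471.92
Import duty = 57017.67 + 13471.92 = 70489.59
Buyer bears: freight 1194.92 + insurance 568.89 + delivery 1022.66 + duty 70489.59 = 73276.06
Landed cost = invoice 426940.45 + 73276.06 = 500216.51

Total landed cost: GBP 500216.51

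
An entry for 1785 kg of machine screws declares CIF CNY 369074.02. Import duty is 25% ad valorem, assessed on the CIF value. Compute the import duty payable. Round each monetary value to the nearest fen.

Import duty: CNY 92268.51

Import duty = 369074.02 × 25% = 92268.51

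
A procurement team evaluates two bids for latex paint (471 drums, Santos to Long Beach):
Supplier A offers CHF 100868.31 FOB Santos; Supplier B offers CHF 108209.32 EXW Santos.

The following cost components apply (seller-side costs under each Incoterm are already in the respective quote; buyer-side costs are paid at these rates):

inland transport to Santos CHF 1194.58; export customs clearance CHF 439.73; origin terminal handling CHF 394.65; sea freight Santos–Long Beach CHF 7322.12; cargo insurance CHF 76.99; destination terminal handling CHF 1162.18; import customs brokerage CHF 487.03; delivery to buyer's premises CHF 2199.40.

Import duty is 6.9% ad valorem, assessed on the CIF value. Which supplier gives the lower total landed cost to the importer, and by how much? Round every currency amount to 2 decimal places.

Supplier A is cheaper by CHF 10016.50

Supplier A (FOB):
CIF value = FOB price + freight + insurance = 100868.31 + 7322.12 + 76.99 = 108267.42
Import duty = 108267.42 × 6.9% = 7470.45
Buyer bears (A): 7322.12 + 76.99 + 1162.18 + 487.03 + 2199.40 = 11247.72
Landed cost (A) = invoice 100868.31 + 11247.72 + duty 7470.45 = 119586.48
Supplier B (EXW):
CIF value = EXW price + inland to port + export clearance + origin terminal + freight + insurance = 108209.32 + 1194.58 + 439.73 + 394.65 + 7322.12 + 76.99 = 117637.39
Import duty = 117637.39 × 6.9% = 8116.98
Buyer bears (B): 1194.58 + 439.73 + 394.65 + 7322.12 + 76.99 + 1162.18 + 487.03 + 2199.40 = 13276.68
Landed cost (B) = invoice 108209.32 + 13276.68 + duty 8116.98 = 129602.98
Difference = |119586.48 − 129602.98| = 10016.50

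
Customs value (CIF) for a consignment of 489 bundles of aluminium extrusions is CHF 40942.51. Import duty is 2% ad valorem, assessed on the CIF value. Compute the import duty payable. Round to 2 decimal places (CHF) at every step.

Import duty: CHF 818.85

Import duty = 40942.51 × 2% = 818.85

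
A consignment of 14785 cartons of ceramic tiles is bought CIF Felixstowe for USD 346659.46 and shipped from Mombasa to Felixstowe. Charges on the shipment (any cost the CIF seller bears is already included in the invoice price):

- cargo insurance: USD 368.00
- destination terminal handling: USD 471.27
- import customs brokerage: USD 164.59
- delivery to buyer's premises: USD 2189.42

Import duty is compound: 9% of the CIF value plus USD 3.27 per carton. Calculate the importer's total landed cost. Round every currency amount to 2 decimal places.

CIF: the seller pays costs through ocean freight and marine insurance to the destination port.
Already in the invoice (seller's account under CIF): insurance — exclude.
The CIF price already equals the CIF value: 346659.46
Ad valorem component: 346659.46 × 9% = 31199.35
Specific component: 14785 × 3.27 = 48346.95
Import duty = 31199.35 + 48346.95 = 79546.30
Buyer bears: destination terminal 471.27 + brokerage 164.59 + delivery 2189.42 + duty 79546.30 = 82371.58
Landed cost = invoice 346659.46 + 82371.58 = 429031.04

Total landed cost: USD 429031.04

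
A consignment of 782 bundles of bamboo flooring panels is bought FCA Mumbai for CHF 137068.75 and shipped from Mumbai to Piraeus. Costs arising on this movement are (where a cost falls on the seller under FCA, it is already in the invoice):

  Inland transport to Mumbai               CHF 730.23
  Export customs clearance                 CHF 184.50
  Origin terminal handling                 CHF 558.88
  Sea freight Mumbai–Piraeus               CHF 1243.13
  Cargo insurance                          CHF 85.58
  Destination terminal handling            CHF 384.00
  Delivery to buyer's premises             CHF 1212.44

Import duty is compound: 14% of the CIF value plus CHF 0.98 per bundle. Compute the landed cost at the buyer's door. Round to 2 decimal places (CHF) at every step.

FCA: the seller delivers export-cleared goods to the carrier; the buyer bears costs from that point.
Already in the invoice (seller's account under FCA): inland to port, export clearance — exclude.
CIF value = FCA price + origin terminal + freight + insurance = 137068.75 + 558.88 + 1243.13 + 85.58 = 138956.34
Ad valorem component: 138956.34 × 14% = 19453.89
Specific component: 782 × 0.98 = 766.36
Import duty = 19453.89 + 766.36 = 20220.25
Buyer bears: origin terminal 558.88 + freight 1243.13 + insurance 85.58 + destination terminal 384.00 + delivery 1212.44 + duty 20220.25 = 23704.28
Landed cost = invoice 137068.75 + 23704.28 = 160773.03

Total landed cost: CHF 160773.03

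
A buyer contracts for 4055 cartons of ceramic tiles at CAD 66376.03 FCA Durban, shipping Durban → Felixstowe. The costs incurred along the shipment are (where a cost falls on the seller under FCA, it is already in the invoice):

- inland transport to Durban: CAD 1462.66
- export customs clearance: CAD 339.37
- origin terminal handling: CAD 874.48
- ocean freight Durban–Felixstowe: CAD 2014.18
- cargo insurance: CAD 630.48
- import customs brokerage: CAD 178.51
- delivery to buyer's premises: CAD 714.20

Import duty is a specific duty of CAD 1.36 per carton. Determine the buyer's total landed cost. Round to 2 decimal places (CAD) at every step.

FCA: the seller delivers export-cleared goods to the carrier; the buyer bears costs from that point.
Already in the invoice (seller's account under FCA): inland to port, export clearance — exclude.
CIF value = FCA price + origin terminal + freight + insurance = 66376.03 + 874.48 + 2014.18 + 630.48 = 69895.17
Import duty = 4055 × 1.36 = 5514.80
Buyer bears: origin terminal 874.48 + freight 2014.18 + insurance 630.48 + brokerage 178.51 + delivery 714.20 + duty 5514.80 = 9926.65
Landed cost = invoice 66376.03 + 9926.65 = 76302.68

Total landed cost: CAD 76302.68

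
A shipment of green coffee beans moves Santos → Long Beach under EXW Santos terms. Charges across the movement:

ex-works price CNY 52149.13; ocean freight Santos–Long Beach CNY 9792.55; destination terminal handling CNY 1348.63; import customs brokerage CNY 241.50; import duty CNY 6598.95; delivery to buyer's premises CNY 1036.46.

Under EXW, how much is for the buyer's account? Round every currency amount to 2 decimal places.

EXW: the seller makes goods available at their premises; the buyer bears all onward costs.
Seller's account: goods 52149.13 = 52149.13
Buyer's account: freight 9792.55 + destination terminal 1348.63 + brokerage 241.50 + duty 6598.95 + delivery 1036.46 = 19018.09

Buyer's account: CNY 19018.09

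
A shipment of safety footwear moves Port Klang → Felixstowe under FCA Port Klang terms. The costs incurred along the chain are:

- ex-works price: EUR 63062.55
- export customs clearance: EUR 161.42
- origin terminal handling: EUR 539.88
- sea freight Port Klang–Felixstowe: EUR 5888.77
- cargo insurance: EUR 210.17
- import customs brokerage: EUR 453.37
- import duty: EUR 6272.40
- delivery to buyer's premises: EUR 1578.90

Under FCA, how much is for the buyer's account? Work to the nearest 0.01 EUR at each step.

FCA: the seller delivers export-cleared goods to the carrier; the buyer bears costs from that point.
Seller's account: goods 63062.55 + export clearance 161.42 = 63223.97
Buyer's account: origin terminal 539.88 + freight 5888.77 + insurance 210.17 + brokerage 453.37 + duty 6272.40 + delivery 1578.90 = 14943.49

Buyer's account: EUR 14943.49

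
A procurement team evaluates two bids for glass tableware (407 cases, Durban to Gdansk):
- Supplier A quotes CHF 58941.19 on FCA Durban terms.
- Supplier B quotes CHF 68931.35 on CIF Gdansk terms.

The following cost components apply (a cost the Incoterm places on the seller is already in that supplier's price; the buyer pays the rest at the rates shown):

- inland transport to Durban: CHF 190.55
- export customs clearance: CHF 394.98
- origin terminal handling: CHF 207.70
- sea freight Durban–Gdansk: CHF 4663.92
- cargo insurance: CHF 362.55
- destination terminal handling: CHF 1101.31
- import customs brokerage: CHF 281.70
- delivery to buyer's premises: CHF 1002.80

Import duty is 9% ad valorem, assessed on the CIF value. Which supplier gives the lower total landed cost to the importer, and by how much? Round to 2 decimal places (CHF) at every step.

Supplier A (FCA):
CIF value = FCA price + origin terminal + freight + insurance = 58941.19 + 207.70 + 4663.92 + 362.55 = 64175.36
Import duty = 64175.36 × 9% = 5775.78
Buyer bears (A): 207.70 + 4663.92 + 362.55 + 1101.31 + 281.70 + 1002.80 = 7619.98
Landed cost (A) = invoice 58941.19 + 7619.98 + duty 5775.78 = 72336.95
Supplier B (CIF):
The CIF price already equals the CIF value: 68931.35
Import duty = 68931.35 × 9% = 6203.82
Buyer bears (B): 1101.31 + 281.70 + 1002.80 = 2385.81
Landed cost (B) = invoice 68931.35 + 2385.81 + duty 6203.82 = 77520.98
Difference = |72336.95 − 77520.98| = 5184.03

Supplier A is cheaper by CHF 5184.03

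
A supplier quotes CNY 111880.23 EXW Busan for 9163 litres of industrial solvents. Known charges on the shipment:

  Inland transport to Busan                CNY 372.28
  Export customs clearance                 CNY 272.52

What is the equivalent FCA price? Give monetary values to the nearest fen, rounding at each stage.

FCA price: CNY 112525.03

From EXW to FCA, the seller additionally bears: inland to port, export clearance.
FCA price = 111880.23 + 372.28 + 272.52 = 112525.03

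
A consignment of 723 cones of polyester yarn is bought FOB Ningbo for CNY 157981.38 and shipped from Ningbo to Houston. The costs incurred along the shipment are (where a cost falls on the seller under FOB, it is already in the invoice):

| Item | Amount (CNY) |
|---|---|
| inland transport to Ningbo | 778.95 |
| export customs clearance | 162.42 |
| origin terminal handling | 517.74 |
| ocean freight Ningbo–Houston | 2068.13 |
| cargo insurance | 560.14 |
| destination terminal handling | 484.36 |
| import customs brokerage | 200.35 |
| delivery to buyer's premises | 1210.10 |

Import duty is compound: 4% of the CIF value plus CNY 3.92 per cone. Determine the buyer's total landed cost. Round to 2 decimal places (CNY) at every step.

Total landed cost: CNY 171763.01

FOB: the seller bears costs until goods are on board at the origin port; the buyer bears freight, insurance and all costs thereafter.
Already in the invoice (seller's account under FOB): inland to port, export clearance, origin terminal — exclude.
CIF value = FOB price + freight + insurance = 157981.38 + 2068.13 + 560.14 = 160609.65
Ad valorem component: 160609.65 × 4% = 6424.39
Specific component: 723 × 3.92 = 2834.16
Import duty = 6424.39 + 2834.16 = 9258.55
Buyer bears: freight 2068.13 + insurance 560.14 + destination terminal 484.36 + brokerage 200.35 + delivery 1210.10 + duty 9258.55 = 13781.63
Landed cost = invoice 157981.38 + 13781.63 = 171763.01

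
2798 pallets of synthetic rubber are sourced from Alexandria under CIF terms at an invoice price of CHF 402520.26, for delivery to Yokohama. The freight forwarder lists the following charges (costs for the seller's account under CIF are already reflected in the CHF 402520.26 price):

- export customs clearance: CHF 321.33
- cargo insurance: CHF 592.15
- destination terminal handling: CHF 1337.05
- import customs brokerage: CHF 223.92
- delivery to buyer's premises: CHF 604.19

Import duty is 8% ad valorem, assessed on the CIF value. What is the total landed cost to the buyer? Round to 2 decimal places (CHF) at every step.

CIF: the seller pays costs through ocean freight and marine insurance to the destination port.
Already in the invoice (seller's account under CIF): export clearance, insurance — exclude.
The CIF price already equals the CIF value: 402520.26
Import duty = 402520.26 × 8% = 32201.62
Buyer bears: destination terminal 1337.05 + brokerage 223.92 + delivery 604.19 + duty 32201.62 = 34366.78
Landed cost = invoice 402520.26 + 34366.78 = 436887.04

Total landed cost: CHF 436887.04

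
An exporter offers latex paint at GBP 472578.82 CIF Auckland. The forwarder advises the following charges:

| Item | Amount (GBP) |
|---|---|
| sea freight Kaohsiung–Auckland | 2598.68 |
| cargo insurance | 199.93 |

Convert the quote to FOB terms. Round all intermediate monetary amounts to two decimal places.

From CIF to FOB, the seller no longer bears: freight, insurance.
FOB price = 472578.82 − 2598.68 − 199.93 = 469780.21

FOB price: GBP 469780.21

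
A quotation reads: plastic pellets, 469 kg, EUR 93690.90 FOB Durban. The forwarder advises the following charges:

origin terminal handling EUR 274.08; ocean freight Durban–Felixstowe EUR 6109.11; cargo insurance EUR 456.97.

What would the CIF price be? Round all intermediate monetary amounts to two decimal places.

CIF price: EUR 100256.98

Not relevant to the conversion: origin terminal — on the seller under both FOB and CIF; already in the FOB price and stays in the CIF price.
From FOB to CIF, the seller additionally bears: freight, insurance.
CIF price = 93690.90 + 6109.11 + 456.97 = 100256.98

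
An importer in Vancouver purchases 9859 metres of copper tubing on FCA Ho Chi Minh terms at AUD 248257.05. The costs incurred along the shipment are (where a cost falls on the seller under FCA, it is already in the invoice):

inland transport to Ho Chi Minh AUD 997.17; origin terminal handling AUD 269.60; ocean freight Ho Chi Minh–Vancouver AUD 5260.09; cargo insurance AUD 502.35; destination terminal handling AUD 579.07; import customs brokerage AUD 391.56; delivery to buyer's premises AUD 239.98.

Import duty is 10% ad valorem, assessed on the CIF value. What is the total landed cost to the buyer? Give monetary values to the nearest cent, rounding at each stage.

Total landed cost: AUD 280928.61

FCA: the seller delivers export-cleared goods to the carrier; the buyer bears costs from that point.
Already in the invoice (seller's account under FCA): inland to port — exclude.
CIF value = FCA price + origin terminal + freight + insurance = 248257.05 + 269.60 + 5260.09 + 502.35 = 254289.09
Import duty = 254289.09 × 10% = 25428.91
Buyer bears: origin terminal 269.60 + freight 5260.09 + insurance 502.35 + destination terminal 579.07 + brokerage 391.56 + delivery 239.98 + duty 25428.91 = 32671.56
Landed cost = invoice 248257.05 + 32671.56 = 280928.61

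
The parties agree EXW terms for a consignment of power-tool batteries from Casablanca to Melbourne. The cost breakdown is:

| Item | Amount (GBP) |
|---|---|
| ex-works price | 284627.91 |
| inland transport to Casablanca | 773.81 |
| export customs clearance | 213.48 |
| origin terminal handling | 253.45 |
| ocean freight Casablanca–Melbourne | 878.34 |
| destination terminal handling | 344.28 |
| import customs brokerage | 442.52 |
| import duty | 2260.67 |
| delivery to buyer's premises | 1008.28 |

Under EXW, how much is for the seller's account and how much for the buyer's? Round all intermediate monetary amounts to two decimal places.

EXW: the seller makes goods available at their premises; the buyer bears all onward costs.
Seller's account: goods 284627.91 = 284627.91
Buyer's account: inland to port 773.81 + export clearance 213.48 + origin terminal 253.45 + freight 878.34 + destination terminal 344.28 + brokerage 442.52 + duty 2260.67 + delivery 1008.28 = 6174.83

Seller: GBP 284627.91; buyer: GBP 6174.83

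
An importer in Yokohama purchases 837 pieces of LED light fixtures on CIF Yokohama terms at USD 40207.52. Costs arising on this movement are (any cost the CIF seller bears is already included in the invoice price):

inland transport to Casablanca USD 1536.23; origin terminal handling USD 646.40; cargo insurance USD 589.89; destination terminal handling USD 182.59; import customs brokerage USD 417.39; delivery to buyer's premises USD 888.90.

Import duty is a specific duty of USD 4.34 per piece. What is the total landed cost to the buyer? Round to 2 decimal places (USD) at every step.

Total landed cost: USD 45328.98

CIF: the seller pays costs through ocean freight and marine insurance to the destination port.
Already in the invoice (seller's account under CIF): inland to port, origin terminal, insurance — exclude.
The CIF price already equals the CIF value: 40207.52
Import duty = 837 × 4.34 = 3632.58
Buyer bears: destination terminal 182.59 + brokerage 417.39 + delivery 888.90 + duty 3632.58 = 5121.46
Landed cost = invoice 40207.52 + 5121.46 = 45328.98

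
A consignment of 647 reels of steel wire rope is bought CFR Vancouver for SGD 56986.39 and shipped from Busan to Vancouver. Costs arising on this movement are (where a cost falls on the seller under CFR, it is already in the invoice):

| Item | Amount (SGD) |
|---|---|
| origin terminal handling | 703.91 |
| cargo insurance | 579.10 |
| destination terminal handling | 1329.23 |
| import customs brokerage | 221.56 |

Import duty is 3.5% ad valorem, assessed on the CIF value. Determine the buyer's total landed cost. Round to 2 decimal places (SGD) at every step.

Total landed cost: SGD 61131.07

CFR: the seller pays costs through ocean freight to the destination port, but not insurance.
Already in the invoice (seller's account under CFR): origin terminal — exclude.
CIF value = CFR price + insurance = 56986.39 + 579.10 = 57565.49
Import duty = 57565.49 × 3.5% = 2014.79
Buyer bears: insurance 579.10 + destination terminal 1329.23 + brokerage 221.56 + duty 2014.79 = 4144.68
Landed cost = invoice 56986.39 + 4144.68 = 61131.07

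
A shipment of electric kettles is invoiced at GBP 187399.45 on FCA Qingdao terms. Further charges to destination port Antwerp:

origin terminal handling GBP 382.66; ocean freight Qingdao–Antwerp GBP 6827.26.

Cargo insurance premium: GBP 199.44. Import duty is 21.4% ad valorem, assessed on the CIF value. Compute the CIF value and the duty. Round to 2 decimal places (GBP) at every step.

CIF value: GBP 194808.81; import duty: GBP 41689.09

CIF = FCA price + pre-shipment costs + freight + insurance
CIF = 187399.45 + 382.66 + 6827.26 + 199.44 = 194808.81
Import duty = 194808.81 × 21.4% = 41689.09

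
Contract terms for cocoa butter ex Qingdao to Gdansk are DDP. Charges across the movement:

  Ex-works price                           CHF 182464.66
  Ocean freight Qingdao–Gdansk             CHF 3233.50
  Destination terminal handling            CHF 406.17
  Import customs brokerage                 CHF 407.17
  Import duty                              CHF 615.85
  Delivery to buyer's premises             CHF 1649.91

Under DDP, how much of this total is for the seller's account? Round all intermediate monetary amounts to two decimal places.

Seller's account: CHF 188777.26

DDP: the seller bears all costs including import duty.
Seller's account: goods 182464.66 + freight 3233.50 + destination terminal 406.17 + brokerage 407.17 + duty 615.85 + delivery 1649.91 = 188777.26
Buyer's account: 0.00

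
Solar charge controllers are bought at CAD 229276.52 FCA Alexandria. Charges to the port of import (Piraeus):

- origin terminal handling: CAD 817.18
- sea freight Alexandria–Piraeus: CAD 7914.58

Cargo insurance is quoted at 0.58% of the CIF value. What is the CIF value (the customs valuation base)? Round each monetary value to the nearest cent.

Let C be the CIF value. C = FCA price + pre-shipment costs + freight + 0.58% × C
C − 0.58% × C = 229276.52 + 817.18 + 7914.58
0.9942 × C = 238008.28
C = 238008.28 / 0.9942 = 239396.78
Insurance premium = 0.58% × 239396.78 = 1388.50

CIF value: CAD 239396.78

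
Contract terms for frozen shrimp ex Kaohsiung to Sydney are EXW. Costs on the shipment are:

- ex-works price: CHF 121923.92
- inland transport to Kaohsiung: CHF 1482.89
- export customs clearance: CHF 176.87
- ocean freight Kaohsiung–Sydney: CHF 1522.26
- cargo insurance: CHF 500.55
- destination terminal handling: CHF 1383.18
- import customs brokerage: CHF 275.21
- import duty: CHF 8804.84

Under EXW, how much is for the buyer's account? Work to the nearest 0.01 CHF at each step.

Buyer's account: CHF 14145.80

EXW: the seller makes goods available at their premises; the buyer bears all onward costs.
Seller's account: goods 121923.92 = 121923.92
Buyer's account: inland to port 1482.89 + export clearance 176.87 + freight 1522.26 + insurance 500.55 + destination terminal 1383.18 + brokerage 275.21 + duty 8804.84 = 14145.80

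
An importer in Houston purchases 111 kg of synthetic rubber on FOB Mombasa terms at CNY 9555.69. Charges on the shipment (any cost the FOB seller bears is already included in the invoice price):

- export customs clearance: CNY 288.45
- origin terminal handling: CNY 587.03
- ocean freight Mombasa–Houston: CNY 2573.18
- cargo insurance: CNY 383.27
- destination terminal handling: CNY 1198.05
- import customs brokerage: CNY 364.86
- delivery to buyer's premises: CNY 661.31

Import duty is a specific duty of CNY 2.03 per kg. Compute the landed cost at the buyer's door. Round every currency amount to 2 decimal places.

Total landed cost: CNY 14961.69

FOB: the seller bears costs until goods are on board at the origin port; the buyer bears freight, insurance and all costs thereafter.
Already in the invoice (seller's account under FOB): export clearance, origin terminal — exclude.
CIF value = FOB price + freight + insurance = 9555.69 + 2573.18 + 383.27 = 12512.14
Import duty = 111 × 2.03 = 225.33
Buyer bears: freight 2573.18 + insurance 383.27 + destination terminal 1198.05 + brokerage 364.86 + delivery 661.31 + duty 225.33 = 5406.00
Landed cost = invoice 9555.69 + 5406.00 = 14961.69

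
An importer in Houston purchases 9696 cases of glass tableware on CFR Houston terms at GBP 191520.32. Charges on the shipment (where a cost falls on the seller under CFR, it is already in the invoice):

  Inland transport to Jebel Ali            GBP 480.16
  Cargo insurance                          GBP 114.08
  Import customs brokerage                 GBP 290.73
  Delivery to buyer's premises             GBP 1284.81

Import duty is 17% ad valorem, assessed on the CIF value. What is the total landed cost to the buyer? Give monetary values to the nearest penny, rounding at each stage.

Total landed cost: GBP 225787.79

CFR: the seller pays costs through ocean freight to the destination port, but not insurance.
Already in the invoice (seller's account under CFR): inland to port — exclude.
CIF value = CFR price + insurance = 191520.32 + 114.08 = 191634.40
Import duty = 191634.40 × 17% = 32577.85
Buyer bears: insurance 114.08 + brokerage 290.73 + delivery 1284.81 + duty 32577.85 = 34267.47
Landed cost = invoice 191520.32 + 34267.47 = 225787.79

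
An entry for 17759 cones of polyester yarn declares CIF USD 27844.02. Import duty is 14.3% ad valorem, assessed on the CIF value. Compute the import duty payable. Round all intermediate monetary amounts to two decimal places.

Import duty: USD 3981.69

Import duty = 27844.02 × 14.3% = 3981.69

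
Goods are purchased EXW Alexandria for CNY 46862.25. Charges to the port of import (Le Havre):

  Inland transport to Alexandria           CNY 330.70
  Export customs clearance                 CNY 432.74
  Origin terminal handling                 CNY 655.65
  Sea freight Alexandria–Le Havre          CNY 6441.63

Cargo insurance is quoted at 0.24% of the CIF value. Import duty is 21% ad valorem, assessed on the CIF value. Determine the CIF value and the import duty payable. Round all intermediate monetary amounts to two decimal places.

CIF value: CNY 54854.62; import duty: CNY 11519.47

Let C be the CIF value. C = EXW price + pre-shipment costs + freight + 0.24% × C
C − 0.24% × C = 46862.25 + 330.70 + 432.74 + 655.65 + 6441.63
0.9976 × C = 54722.97
C = 54722.97 / 0.9976 = 54854.62
Insurance premium = 0.24% × 54854.62 = 131.65
Import duty = 54854.62 × 21% = 11519.47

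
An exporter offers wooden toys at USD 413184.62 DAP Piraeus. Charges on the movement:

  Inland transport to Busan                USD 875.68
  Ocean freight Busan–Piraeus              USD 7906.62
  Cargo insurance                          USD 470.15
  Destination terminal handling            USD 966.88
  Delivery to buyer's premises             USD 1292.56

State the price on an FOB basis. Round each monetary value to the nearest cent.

Not relevant to the conversion: inland to port — on the seller under both DAP and FOB; already in the DAP price and stays in the FOB price.
From DAP to FOB, the seller no longer bears: freight, insurance, destination terminal, delivery.
FOB price = 413184.62 − 7906.62 − 470.15 − 966.88 − 1292.56 = 402548.41

FOB price: USD 402548.41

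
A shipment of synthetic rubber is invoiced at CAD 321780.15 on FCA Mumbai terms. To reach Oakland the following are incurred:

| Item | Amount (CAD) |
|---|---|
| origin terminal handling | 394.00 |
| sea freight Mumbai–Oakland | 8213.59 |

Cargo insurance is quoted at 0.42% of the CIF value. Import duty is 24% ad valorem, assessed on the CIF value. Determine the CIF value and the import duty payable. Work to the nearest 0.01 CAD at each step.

CIF value: CAD 331781.22; import duty: CAD 79627.49

Let C be the CIF value. C = FCA price + pre-shipment costs + freight + 0.42% × C
C − 0.42% × C = 321780.15 + 394.00 + 8213.59
0.9958 × C = 330387.74
C = 330387.74 / 0.9958 = 331781.22
Insurance premium = 0.42% × 331781.22 = 1393.48
Import duty = 331781.22 × 24% = 79627.49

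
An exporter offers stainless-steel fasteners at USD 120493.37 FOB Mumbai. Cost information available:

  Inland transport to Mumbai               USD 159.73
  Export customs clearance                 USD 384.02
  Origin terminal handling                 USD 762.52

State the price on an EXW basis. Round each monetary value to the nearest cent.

EXW price: USD 119187.10

From FOB to EXW, the seller no longer bears: inland to port, export clearance, origin terminal.
EXW price = 120493.37 − 159.73 − 384.02 − 762.52 = 119187.10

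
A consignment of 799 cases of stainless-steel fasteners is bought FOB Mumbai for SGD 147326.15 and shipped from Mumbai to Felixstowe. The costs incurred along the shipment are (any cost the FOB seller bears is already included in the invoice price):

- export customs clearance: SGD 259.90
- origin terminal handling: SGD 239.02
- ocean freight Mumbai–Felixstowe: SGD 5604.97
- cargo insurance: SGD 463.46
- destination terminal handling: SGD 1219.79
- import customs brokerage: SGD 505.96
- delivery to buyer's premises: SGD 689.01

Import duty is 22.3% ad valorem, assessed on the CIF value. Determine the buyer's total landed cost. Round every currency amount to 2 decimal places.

Total landed cost: SGD 190016.33

FOB: the seller bears costs until goods are on board at the origin port; the buyer bears freight, insurance and all costs thereafter.
Already in the invoice (seller's account under FOB): export clearance, origin terminal — exclude.
CIF value = FOB price + freight + insurance = 147326.15 + 5604.97 + 463.46 = 153394.58
Import duty = 153394.58 × 22.3% = 34206.99
Buyer bears: freight 5604.97 + insurance 463.46 + destination terminal 1219.79 + brokerage 505.96 + delivery 689.01 + duty 34206.99 = 42690.18
Landed cost = invoice 147326.15 + 42690.18 = 190016.33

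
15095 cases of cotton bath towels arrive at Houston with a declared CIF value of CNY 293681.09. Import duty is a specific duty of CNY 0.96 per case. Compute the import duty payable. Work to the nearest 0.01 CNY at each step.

Import duty: CNY 14491.20

Import duty = 15095 × 0.96 = 14491.20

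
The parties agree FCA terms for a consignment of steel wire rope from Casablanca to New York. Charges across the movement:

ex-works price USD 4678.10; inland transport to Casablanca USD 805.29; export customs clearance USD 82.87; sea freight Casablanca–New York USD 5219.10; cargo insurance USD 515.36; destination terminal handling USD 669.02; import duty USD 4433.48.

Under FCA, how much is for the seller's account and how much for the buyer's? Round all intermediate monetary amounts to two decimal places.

Seller: USD 5566.26; buyer: USD 10836.96

FCA: the seller delivers export-cleared goods to the carrier; the buyer bears costs from that point.
Seller's account: goods 4678.10 + inland to port 805.29 + export clearance 82.87 = 5566.26
Buyer's account: freight 5219.10 + insurance 515.36 + destination terminal 669.02 + duty 4433.48 = 10836.96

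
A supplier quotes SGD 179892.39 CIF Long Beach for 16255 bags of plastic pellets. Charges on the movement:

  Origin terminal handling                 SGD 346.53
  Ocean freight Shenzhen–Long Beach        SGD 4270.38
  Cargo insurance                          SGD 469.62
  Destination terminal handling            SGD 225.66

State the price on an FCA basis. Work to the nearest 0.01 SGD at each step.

Not relevant to the conversion: destination terminal — on the buyer under both terms; not part of either seller's price.
From CIF to FCA, the seller no longer bears: origin terminal, freight, insurance.
FCA price = 179892.39 − 346.53 − 4270.38 − 469.62 = 174805.86

FCA price: SGD 174805.86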